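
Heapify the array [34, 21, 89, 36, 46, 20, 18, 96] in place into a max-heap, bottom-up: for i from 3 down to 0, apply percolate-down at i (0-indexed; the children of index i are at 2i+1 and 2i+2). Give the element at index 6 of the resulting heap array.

sift down from index 3:
  36 vs only child 96 at index 7, swap → [34, 21, 89, 96, 46, 20, 18, 36]
sift down from index 2: already satisfies heap property
sift down from index 1:
  21 vs larger child 96 at index 3, swap → [34, 96, 89, 21, 46, 20, 18, 36]
  21 vs only child 36 at index 7, swap → [34, 96, 89, 36, 46, 20, 18, 21]
sift down from index 0:
  34 vs larger child 96 at index 1, swap → [96, 34, 89, 36, 46, 20, 18, 21]
  34 vs larger child 46 at index 4, swap → [96, 46, 89, 36, 34, 20, 18, 21]
resulting array: [96, 46, 89, 36, 34, 20, 18, 21]

18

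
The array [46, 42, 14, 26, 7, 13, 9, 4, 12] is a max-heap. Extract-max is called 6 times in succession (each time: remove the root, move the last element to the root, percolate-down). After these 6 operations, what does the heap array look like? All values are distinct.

extract-max #1 returns 46:
  remove root 46; move last element 12 to root → [12, 42, 14, 26, 7, 13, 9, 4]
  12 vs larger child 42 at index 1, swap → [42, 12, 14, 26, 7, 13, 9, 4]
  12 vs larger child 26 at index 3, swap → [42, 26, 14, 12, 7, 13, 9, 4]
extract-max #2 returns 42:
  remove root 42; move last element 4 to root → [4, 26, 14, 12, 7, 13, 9]
  4 vs larger child 26 at index 1, swap → [26, 4, 14, 12, 7, 13, 9]
  4 vs larger child 12 at index 3, swap → [26, 12, 14, 4, 7, 13, 9]
extract-max #3 returns 26:
  remove root 26; move last element 9 to root → [9, 12, 14, 4, 7, 13]
  9 vs larger child 14 at index 2, swap → [14, 12, 9, 4, 7, 13]
  9 vs only child 13 at index 5, swap → [14, 12, 13, 4, 7, 9]
extract-max #4 returns 14:
  remove root 14; move last element 9 to root → [9, 12, 13, 4, 7]
  9 vs larger child 13 at index 2, swap → [13, 12, 9, 4, 7]
extract-max #5 returns 13:
  remove root 13; move last element 7 to root → [7, 12, 9, 4]
  7 vs larger child 12 at index 1, swap → [12, 7, 9, 4]
extract-max #6 returns 12:
  remove root 12; move last element 4 to root → [4, 7, 9]
  4 vs larger child 9 at index 2, swap → [9, 7, 4]

[9, 7, 4]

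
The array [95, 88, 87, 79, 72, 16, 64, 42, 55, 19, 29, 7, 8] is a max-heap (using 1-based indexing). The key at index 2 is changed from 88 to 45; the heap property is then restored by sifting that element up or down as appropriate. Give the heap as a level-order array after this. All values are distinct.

[95, 79, 87, 55, 72, 16, 64, 42, 45, 19, 29, 7, 8]

set index 2 from 88 to 45 → [95, 45, 87, 79, 72, 16, 64, 42, 55, 19, 29, 7, 8]
45 vs larger child 79 at index 4, swap → [95, 79, 87, 45, 72, 16, 64, 42, 55, 19, 29, 7, 8]
45 vs larger child 55 at index 9, swap → [95, 79, 87, 55, 72, 16, 64, 42, 45, 19, 29, 7, 8]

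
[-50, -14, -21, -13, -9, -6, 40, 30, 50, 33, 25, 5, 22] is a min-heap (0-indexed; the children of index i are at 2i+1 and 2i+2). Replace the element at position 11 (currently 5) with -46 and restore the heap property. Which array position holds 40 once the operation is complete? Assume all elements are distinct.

6

set index 11 from 5 to -46 → [-50, -14, -21, -13, -9, -6, 40, 30, 50, 33, 25, -46, 22]
-46 < parent -6 at index 5, swap → [-50, -14, -21, -13, -9, -46, 40, 30, 50, 33, 25, -6, 22]
-46 < parent -21 at index 2, swap → [-50, -14, -46, -13, -9, -21, 40, 30, 50, 33, 25, -6, 22]
resulting array: [-50, -14, -46, -13, -9, -21, 40, 30, 50, 33, 25, -6, 22]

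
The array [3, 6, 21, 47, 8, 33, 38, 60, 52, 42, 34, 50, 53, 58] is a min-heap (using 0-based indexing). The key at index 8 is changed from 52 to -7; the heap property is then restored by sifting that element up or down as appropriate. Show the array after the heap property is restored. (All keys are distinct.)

set index 8 from 52 to -7 → [3, 6, 21, 47, 8, 33, 38, 60, -7, 42, 34, 50, 53, 58]
-7 < parent 47 at index 3, swap → [3, 6, 21, -7, 8, 33, 38, 60, 47, 42, 34, 50, 53, 58]
-7 < parent 6 at index 1, swap → [3, -7, 21, 6, 8, 33, 38, 60, 47, 42, 34, 50, 53, 58]
-7 < parent 3 at index 0, swap → [-7, 3, 21, 6, 8, 33, 38, 60, 47, 42, 34, 50, 53, 58]

[-7, 3, 21, 6, 8, 33, 38, 60, 47, 42, 34, 50, 53, 58]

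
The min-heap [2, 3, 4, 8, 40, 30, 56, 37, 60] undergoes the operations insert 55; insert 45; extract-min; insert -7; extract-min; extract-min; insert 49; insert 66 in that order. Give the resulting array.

[4, 8, 30, 37, 40, 55, 56, 45, 60, 49, 66]

insert 55:
  append 55 at index 9 → [2, 3, 4, 8, 40, 30, 56, 37, 60, 55] (no swap needed)
insert 45:
  append 45 at index 10 → [2, 3, 4, 8, 40, 30, 56, 37, 60, 55, 45] (no swap needed)
extract-min → returns 2:
  remove root 2; move last element 45 to root → [45, 3, 4, 8, 40, 30, 56, 37, 60, 55]
  45 vs smaller child 3 at index 1, swap → [3, 45, 4, 8, 40, 30, 56, 37, 60, 55]
  45 vs smaller child 8 at index 3, swap → [3, 8, 4, 45, 40, 30, 56, 37, 60, 55]
  45 vs smaller child 37 at index 7, swap → [3, 8, 4, 37, 40, 30, 56, 45, 60, 55]
insert -7:
  append -7 at index 10 → [3, 8, 4, 37, 40, 30, 56, 45, 60, 55, -7]
  -7 < parent 40 at index 4, swap → [3, 8, 4, 37, -7, 30, 56, 45, 60, 55, 40]
  -7 < parent 8 at index 1, swap → [3, -7, 4, 37, 8, 30, 56, 45, 60, 55, 40]
  -7 < parent 3 at index 0, swap → [-7, 3, 4, 37, 8, 30, 56, 45, 60, 55, 40]
extract-min → returns -7:
  remove root -7; move last element 40 to root → [40, 3, 4, 37, 8, 30, 56, 45, 60, 55]
  40 vs smaller child 3 at index 1, swap → [3, 40, 4, 37, 8, 30, 56, 45, 60, 55]
  40 vs smaller child 8 at index 4, swap → [3, 8, 4, 37, 40, 30, 56, 45, 60, 55]
extract-min → returns 3:
  remove root 3; move last element 55 to root → [55, 8, 4, 37, 40, 30, 56, 45, 60]
  55 vs smaller child 4 at index 2, swap → [4, 8, 55, 37, 40, 30, 56, 45, 60]
  55 vs smaller child 30 at index 5, swap → [4, 8, 30, 37, 40, 55, 56, 45, 60]
insert 49:
  append 49 at index 9 → [4, 8, 30, 37, 40, 55, 56, 45, 60, 49] (no swap needed)
insert 66:
  append 66 at index 10 → [4, 8, 30, 37, 40, 55, 56, 45, 60, 49, 66] (no swap needed)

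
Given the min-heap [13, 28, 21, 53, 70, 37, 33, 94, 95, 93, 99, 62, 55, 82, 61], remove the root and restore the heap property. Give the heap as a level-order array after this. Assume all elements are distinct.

[21, 28, 33, 53, 70, 37, 61, 94, 95, 93, 99, 62, 55, 82]

remove root 13; move last element 61 to root → [61, 28, 21, 53, 70, 37, 33, 94, 95, 93, 99, 62, 55, 82]
61 vs smaller child 21 at index 2, swap → [21, 28, 61, 53, 70, 37, 33, 94, 95, 93, 99, 62, 55, 82]
61 vs smaller child 33 at index 6, swap → [21, 28, 33, 53, 70, 37, 61, 94, 95, 93, 99, 62, 55, 82]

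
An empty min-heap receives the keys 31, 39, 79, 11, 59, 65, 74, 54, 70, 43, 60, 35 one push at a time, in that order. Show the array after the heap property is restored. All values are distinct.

Insert 31:
  append 31 at index 0 → [31] (no swap needed)
Insert 39:
  append 39 at index 1 → [31, 39] (no swap needed)
Insert 79:
  append 79 at index 2 → [31, 39, 79] (no swap needed)
Insert 11:
  append 11 at index 3 → [31, 39, 79, 11]
  11 < parent 39 at index 1, swap → [31, 11, 79, 39]
  11 < parent 31 at index 0, swap → [11, 31, 79, 39]
Insert 59:
  append 59 at index 4 → [11, 31, 79, 39, 59] (no swap needed)
Insert 65:
  append 65 at index 5 → [11, 31, 79, 39, 59, 65]
  65 < parent 79 at index 2, swap → [11, 31, 65, 39, 59, 79]
Insert 74:
  append 74 at index 6 → [11, 31, 65, 39, 59, 79, 74] (no swap needed)
Insert 54:
  append 54 at index 7 → [11, 31, 65, 39, 59, 79, 74, 54] (no swap needed)
Insert 70:
  append 70 at index 8 → [11, 31, 65, 39, 59, 79, 74, 54, 70] (no swap needed)
Insert 43:
  append 43 at index 9 → [11, 31, 65, 39, 59, 79, 74, 54, 70, 43]
  43 < parent 59 at index 4, swap → [11, 31, 65, 39, 43, 79, 74, 54, 70, 59]
Insert 60:
  append 60 at index 10 → [11, 31, 65, 39, 43, 79, 74, 54, 70, 59, 60] (no swap needed)
Insert 35:
  append 35 at index 11 → [11, 31, 65, 39, 43, 79, 74, 54, 70, 59, 60, 35]
  35 < parent 79 at index 5, swap → [11, 31, 65, 39, 43, 35, 74, 54, 70, 59, 60, 79]
  35 < parent 65 at index 2, swap → [11, 31, 35, 39, 43, 65, 74, 54, 70, 59, 60, 79]

[11, 31, 35, 39, 43, 65, 74, 54, 70, 59, 60, 79]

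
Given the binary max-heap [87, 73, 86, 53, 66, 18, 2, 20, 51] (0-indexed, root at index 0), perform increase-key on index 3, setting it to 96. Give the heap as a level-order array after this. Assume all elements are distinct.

set index 3 from 53 to 96 → [87, 73, 86, 96, 66, 18, 2, 20, 51]
96 > parent 73 at index 1, swap → [87, 96, 86, 73, 66, 18, 2, 20, 51]
96 > parent 87 at index 0, swap → [96, 87, 86, 73, 66, 18, 2, 20, 51]

[96, 87, 86, 73, 66, 18, 2, 20, 51]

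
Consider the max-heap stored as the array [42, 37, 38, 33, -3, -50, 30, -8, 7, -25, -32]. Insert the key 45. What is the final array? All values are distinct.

append 45 at index 11 → [42, 37, 38, 33, -3, -50, 30, -8, 7, -25, -32, 45]
45 > parent -50 at index 5, swap → [42, 37, 38, 33, -3, 45, 30, -8, 7, -25, -32, -50]
45 > parent 38 at index 2, swap → [42, 37, 45, 33, -3, 38, 30, -8, 7, -25, -32, -50]
45 > parent 42 at index 0, swap → [45, 37, 42, 33, -3, 38, 30, -8, 7, -25, -32, -50]

[45, 37, 42, 33, -3, 38, 30, -8, 7, -25, -32, -50]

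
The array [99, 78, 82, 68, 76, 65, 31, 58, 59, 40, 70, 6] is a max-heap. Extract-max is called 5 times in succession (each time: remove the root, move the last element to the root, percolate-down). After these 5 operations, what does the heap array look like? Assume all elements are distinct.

[68, 59, 65, 58, 40, 6, 31]

extract-max #1 returns 99:
  remove root 99; move last element 6 to root → [6, 78, 82, 68, 76, 65, 31, 58, 59, 40, 70]
  6 vs larger child 82 at index 2, swap → [82, 78, 6, 68, 76, 65, 31, 58, 59, 40, 70]
  6 vs larger child 65 at index 5, swap → [82, 78, 65, 68, 76, 6, 31, 58, 59, 40, 70]
extract-max #2 returns 82:
  remove root 82; move last element 70 to root → [70, 78, 65, 68, 76, 6, 31, 58, 59, 40]
  70 vs larger child 78 at index 1, swap → [78, 70, 65, 68, 76, 6, 31, 58, 59, 40]
  70 vs larger child 76 at index 4, swap → [78, 76, 65, 68, 70, 6, 31, 58, 59, 40]
extract-max #3 returns 78:
  remove root 78; move last element 40 to root → [40, 76, 65, 68, 70, 6, 31, 58, 59]
  40 vs larger child 76 at index 1, swap → [76, 40, 65, 68, 70, 6, 31, 58, 59]
  40 vs larger child 70 at index 4, swap → [76, 70, 65, 68, 40, 6, 31, 58, 59]
extract-max #4 returns 76:
  remove root 76; move last element 59 to root → [59, 70, 65, 68, 40, 6, 31, 58]
  59 vs larger child 70 at index 1, swap → [70, 59, 65, 68, 40, 6, 31, 58]
  59 vs larger child 68 at index 3, swap → [70, 68, 65, 59, 40, 6, 31, 58]
extract-max #5 returns 70:
  remove root 70; move last element 58 to root → [58, 68, 65, 59, 40, 6, 31]
  58 vs larger child 68 at index 1, swap → [68, 58, 65, 59, 40, 6, 31]
  58 vs larger child 59 at index 3, swap → [68, 59, 65, 58, 40, 6, 31]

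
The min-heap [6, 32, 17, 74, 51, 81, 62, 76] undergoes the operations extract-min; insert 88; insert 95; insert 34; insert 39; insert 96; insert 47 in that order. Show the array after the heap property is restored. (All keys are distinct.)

[17, 32, 47, 74, 34, 62, 76, 88, 95, 51, 39, 96, 81]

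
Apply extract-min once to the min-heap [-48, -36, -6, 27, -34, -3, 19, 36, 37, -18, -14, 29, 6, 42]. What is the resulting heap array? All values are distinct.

[-36, -34, -6, 27, -18, -3, 19, 36, 37, 42, -14, 29, 6]

remove root -48; move last element 42 to root → [42, -36, -6, 27, -34, -3, 19, 36, 37, -18, -14, 29, 6]
42 vs smaller child -36 at index 1, swap → [-36, 42, -6, 27, -34, -3, 19, 36, 37, -18, -14, 29, 6]
42 vs smaller child -34 at index 4, swap → [-36, -34, -6, 27, 42, -3, 19, 36, 37, -18, -14, 29, 6]
42 vs smaller child -18 at index 9, swap → [-36, -34, -6, 27, -18, -3, 19, 36, 37, 42, -14, 29, 6]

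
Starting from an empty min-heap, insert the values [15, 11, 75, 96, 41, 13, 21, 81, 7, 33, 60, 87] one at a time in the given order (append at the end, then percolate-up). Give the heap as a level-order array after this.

[7, 11, 13, 15, 33, 75, 21, 96, 81, 41, 60, 87]

Insert 15:
  append 15 at index 0 → [15] (no swap needed)
Insert 11:
  append 11 at index 1 → [15, 11]
  11 < parent 15 at index 0, swap → [11, 15]
Insert 75:
  append 75 at index 2 → [11, 15, 75] (no swap needed)
Insert 96:
  append 96 at index 3 → [11, 15, 75, 96] (no swap needed)
Insert 41:
  append 41 at index 4 → [11, 15, 75, 96, 41] (no swap needed)
Insert 13:
  append 13 at index 5 → [11, 15, 75, 96, 41, 13]
  13 < parent 75 at index 2, swap → [11, 15, 13, 96, 41, 75]
Insert 21:
  append 21 at index 6 → [11, 15, 13, 96, 41, 75, 21] (no swap needed)
Insert 81:
  append 81 at index 7 → [11, 15, 13, 96, 41, 75, 21, 81]
  81 < parent 96 at index 3, swap → [11, 15, 13, 81, 41, 75, 21, 96]
Insert 7:
  append 7 at index 8 → [11, 15, 13, 81, 41, 75, 21, 96, 7]
  7 < parent 81 at index 3, swap → [11, 15, 13, 7, 41, 75, 21, 96, 81]
  7 < parent 15 at index 1, swap → [11, 7, 13, 15, 41, 75, 21, 96, 81]
  7 < parent 11 at index 0, swap → [7, 11, 13, 15, 41, 75, 21, 96, 81]
Insert 33:
  append 33 at index 9 → [7, 11, 13, 15, 41, 75, 21, 96, 81, 33]
  33 < parent 41 at index 4, swap → [7, 11, 13, 15, 33, 75, 21, 96, 81, 41]
Insert 60:
  append 60 at index 10 → [7, 11, 13, 15, 33, 75, 21, 96, 81, 41, 60] (no swap needed)
Insert 87:
  append 87 at index 11 → [7, 11, 13, 15, 33, 75, 21, 96, 81, 41, 60, 87] (no swap needed)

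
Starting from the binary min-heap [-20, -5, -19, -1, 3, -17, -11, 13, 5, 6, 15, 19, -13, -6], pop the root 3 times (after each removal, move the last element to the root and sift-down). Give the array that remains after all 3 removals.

[-13, -5, -11, -1, 3, -6, 19, 13, 5, 6, 15]

extract-min #1 returns -20:
  remove root -20; move last element -6 to root → [-6, -5, -19, -1, 3, -17, -11, 13, 5, 6, 15, 19, -13]
  -6 vs smaller child -19 at index 2, swap → [-19, -5, -6, -1, 3, -17, -11, 13, 5, 6, 15, 19, -13]
  -6 vs smaller child -17 at index 5, swap → [-19, -5, -17, -1, 3, -6, -11, 13, 5, 6, 15, 19, -13]
  -6 vs smaller child -13 at index 12, swap → [-19, -5, -17, -1, 3, -13, -11, 13, 5, 6, 15, 19, -6]
extract-min #2 returns -19:
  remove root -19; move last element -6 to root → [-6, -5, -17, -1, 3, -13, -11, 13, 5, 6, 15, 19]
  -6 vs smaller child -17 at index 2, swap → [-17, -5, -6, -1, 3, -13, -11, 13, 5, 6, 15, 19]
  -6 vs smaller child -13 at index 5, swap → [-17, -5, -13, -1, 3, -6, -11, 13, 5, 6, 15, 19]
extract-min #3 returns -17:
  remove root -17; move last element 19 to root → [19, -5, -13, -1, 3, -6, -11, 13, 5, 6, 15]
  19 vs smaller child -13 at index 2, swap → [-13, -5, 19, -1, 3, -6, -11, 13, 5, 6, 15]
  19 vs smaller child -11 at index 6, swap → [-13, -5, -11, -1, 3, -6, 19, 13, 5, 6, 15]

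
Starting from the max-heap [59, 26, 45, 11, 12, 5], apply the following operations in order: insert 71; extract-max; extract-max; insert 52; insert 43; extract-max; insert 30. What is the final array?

[45, 26, 43, 11, 12, 5, 30]

insert 71:
  append 71 at index 6 → [59, 26, 45, 11, 12, 5, 71]
  71 > parent 45 at index 2, swap → [59, 26, 71, 11, 12, 5, 45]
  71 > parent 59 at index 0, swap → [71, 26, 59, 11, 12, 5, 45]
extract-max → returns 71:
  remove root 71; move last element 45 to root → [45, 26, 59, 11, 12, 5]
  45 vs larger child 59 at index 2, swap → [59, 26, 45, 11, 12, 5]
extract-max → returns 59:
  remove root 59; move last element 5 to root → [5, 26, 45, 11, 12]
  5 vs larger child 45 at index 2, swap → [45, 26, 5, 11, 12]
insert 52:
  append 52 at index 5 → [45, 26, 5, 11, 12, 52]
  52 > parent 5 at index 2, swap → [45, 26, 52, 11, 12, 5]
  52 > parent 45 at index 0, swap → [52, 26, 45, 11, 12, 5]
insert 43:
  append 43 at index 6 → [52, 26, 45, 11, 12, 5, 43] (no swap needed)
extract-max → returns 52:
  remove root 52; move last element 43 to root → [43, 26, 45, 11, 12, 5]
  43 vs larger child 45 at index 2, swap → [45, 26, 43, 11, 12, 5]
insert 30:
  append 30 at index 6 → [45, 26, 43, 11, 12, 5, 30] (no swap needed)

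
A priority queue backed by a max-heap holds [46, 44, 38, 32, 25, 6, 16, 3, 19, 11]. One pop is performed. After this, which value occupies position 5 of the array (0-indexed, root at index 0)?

6

remove root 46; move last element 11 to root → [11, 44, 38, 32, 25, 6, 16, 3, 19]
11 vs larger child 44 at index 1, swap → [44, 11, 38, 32, 25, 6, 16, 3, 19]
11 vs larger child 32 at index 3, swap → [44, 32, 38, 11, 25, 6, 16, 3, 19]
11 vs larger child 19 at index 8, swap → [44, 32, 38, 19, 25, 6, 16, 3, 11]
resulting array: [44, 32, 38, 19, 25, 6, 16, 3, 11]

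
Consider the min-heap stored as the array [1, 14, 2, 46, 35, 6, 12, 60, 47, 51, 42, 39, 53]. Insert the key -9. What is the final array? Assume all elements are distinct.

append -9 at index 13 → [1, 14, 2, 46, 35, 6, 12, 60, 47, 51, 42, 39, 53, -9]
-9 < parent 12 at index 6, swap → [1, 14, 2, 46, 35, 6, -9, 60, 47, 51, 42, 39, 53, 12]
-9 < parent 2 at index 2, swap → [1, 14, -9, 46, 35, 6, 2, 60, 47, 51, 42, 39, 53, 12]
-9 < parent 1 at index 0, swap → [-9, 14, 1, 46, 35, 6, 2, 60, 47, 51, 42, 39, 53, 12]

[-9, 14, 1, 46, 35, 6, 2, 60, 47, 51, 42, 39, 53, 12]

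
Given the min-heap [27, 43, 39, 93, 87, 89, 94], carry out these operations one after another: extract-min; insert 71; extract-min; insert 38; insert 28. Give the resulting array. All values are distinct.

extract-min → returns 27:
  remove root 27; move last element 94 to root → [94, 43, 39, 93, 87, 89]
  94 vs smaller child 39 at index 2, swap → [39, 43, 94, 93, 87, 89]
  94 vs only child 89 at index 5, swap → [39, 43, 89, 93, 87, 94]
insert 71:
  append 71 at index 6 → [39, 43, 89, 93, 87, 94, 71]
  71 < parent 89 at index 2, swap → [39, 43, 71, 93, 87, 94, 89]
extract-min → returns 39:
  remove root 39; move last element 89 to root → [89, 43, 71, 93, 87, 94]
  89 vs smaller child 43 at index 1, swap → [43, 89, 71, 93, 87, 94]
  89 vs smaller child 87 at index 4, swap → [43, 87, 71, 93, 89, 94]
insert 38:
  append 38 at index 6 → [43, 87, 71, 93, 89, 94, 38]
  38 < parent 71 at index 2, swap → [43, 87, 38, 93, 89, 94, 71]
  38 < parent 43 at index 0, swap → [38, 87, 43, 93, 89, 94, 71]
insert 28:
  append 28 at index 7 → [38, 87, 43, 93, 89, 94, 71, 28]
  28 < parent 93 at index 3, swap → [38, 87, 43, 28, 89, 94, 71, 93]
  28 < parent 87 at index 1, swap → [38, 28, 43, 87, 89, 94, 71, 93]
  28 < parent 38 at index 0, swap → [28, 38, 43, 87, 89, 94, 71, 93]

[28, 38, 43, 87, 89, 94, 71, 93]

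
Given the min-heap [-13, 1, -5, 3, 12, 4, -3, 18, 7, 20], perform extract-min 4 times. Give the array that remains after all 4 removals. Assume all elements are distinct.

extract-min #1 returns -13:
  remove root -13; move last element 20 to root → [20, 1, -5, 3, 12, 4, -3, 18, 7]
  20 vs smaller child -5 at index 2, swap → [-5, 1, 20, 3, 12, 4, -3, 18, 7]
  20 vs smaller child -3 at index 6, swap → [-5, 1, -3, 3, 12, 4, 20, 18, 7]
extract-min #2 returns -5:
  remove root -5; move last element 7 to root → [7, 1, -3, 3, 12, 4, 20, 18]
  7 vs smaller child -3 at index 2, swap → [-3, 1, 7, 3, 12, 4, 20, 18]
  7 vs smaller child 4 at index 5, swap → [-3, 1, 4, 3, 12, 7, 20, 18]
extract-min #3 returns -3:
  remove root -3; move last element 18 to root → [18, 1, 4, 3, 12, 7, 20]
  18 vs smaller child 1 at index 1, swap → [1, 18, 4, 3, 12, 7, 20]
  18 vs smaller child 3 at index 3, swap → [1, 3, 4, 18, 12, 7, 20]
extract-min #4 returns 1:
  remove root 1; move last element 20 to root → [20, 3, 4, 18, 12, 7]
  20 vs smaller child 3 at index 1, swap → [3, 20, 4, 18, 12, 7]
  20 vs smaller child 12 at index 4, swap → [3, 12, 4, 18, 20, 7]

[3, 12, 4, 18, 20, 7]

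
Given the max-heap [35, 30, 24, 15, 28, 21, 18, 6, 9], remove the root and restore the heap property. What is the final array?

[30, 28, 24, 15, 9, 21, 18, 6]

remove root 35; move last element 9 to root → [9, 30, 24, 15, 28, 21, 18, 6]
9 vs larger child 30 at index 1, swap → [30, 9, 24, 15, 28, 21, 18, 6]
9 vs larger child 28 at index 4, swap → [30, 28, 24, 15, 9, 21, 18, 6]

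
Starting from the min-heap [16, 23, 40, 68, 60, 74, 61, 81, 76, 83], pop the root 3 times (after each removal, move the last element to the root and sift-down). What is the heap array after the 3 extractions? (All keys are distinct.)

[60, 68, 61, 81, 83, 74, 76]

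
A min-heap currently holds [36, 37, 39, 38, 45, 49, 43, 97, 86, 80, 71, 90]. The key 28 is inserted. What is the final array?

append 28 at index 12 → [36, 37, 39, 38, 45, 49, 43, 97, 86, 80, 71, 90, 28]
28 < parent 49 at index 5, swap → [36, 37, 39, 38, 45, 28, 43, 97, 86, 80, 71, 90, 49]
28 < parent 39 at index 2, swap → [36, 37, 28, 38, 45, 39, 43, 97, 86, 80, 71, 90, 49]
28 < parent 36 at index 0, swap → [28, 37, 36, 38, 45, 39, 43, 97, 86, 80, 71, 90, 49]

[28, 37, 36, 38, 45, 39, 43, 97, 86, 80, 71, 90, 49]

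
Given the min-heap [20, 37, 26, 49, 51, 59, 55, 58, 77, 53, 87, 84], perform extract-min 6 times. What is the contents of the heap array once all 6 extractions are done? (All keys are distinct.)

[55, 58, 59, 87, 77, 84]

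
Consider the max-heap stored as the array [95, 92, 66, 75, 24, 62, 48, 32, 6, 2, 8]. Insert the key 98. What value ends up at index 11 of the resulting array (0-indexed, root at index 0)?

62

append 98 at index 11 → [95, 92, 66, 75, 24, 62, 48, 32, 6, 2, 8, 98]
98 > parent 62 at index 5, swap → [95, 92, 66, 75, 24, 98, 48, 32, 6, 2, 8, 62]
98 > parent 66 at index 2, swap → [95, 92, 98, 75, 24, 66, 48, 32, 6, 2, 8, 62]
98 > parent 95 at index 0, swap → [98, 92, 95, 75, 24, 66, 48, 32, 6, 2, 8, 62]
resulting array: [98, 92, 95, 75, 24, 66, 48, 32, 6, 2, 8, 62]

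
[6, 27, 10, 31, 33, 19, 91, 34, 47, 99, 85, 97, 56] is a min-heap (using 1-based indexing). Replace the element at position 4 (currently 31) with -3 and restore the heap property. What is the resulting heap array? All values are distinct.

set index 4 from 31 to -3 → [6, 27, 10, -3, 33, 19, 91, 34, 47, 99, 85, 97, 56]
-3 < parent 27 at index 2, swap → [6, -3, 10, 27, 33, 19, 91, 34, 47, 99, 85, 97, 56]
-3 < parent 6 at index 1, swap → [-3, 6, 10, 27, 33, 19, 91, 34, 47, 99, 85, 97, 56]

[-3, 6, 10, 27, 33, 19, 91, 34, 47, 99, 85, 97, 56]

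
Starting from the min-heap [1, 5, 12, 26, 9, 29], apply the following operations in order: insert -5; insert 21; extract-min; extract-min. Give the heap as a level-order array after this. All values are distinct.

[5, 9, 12, 21, 26, 29]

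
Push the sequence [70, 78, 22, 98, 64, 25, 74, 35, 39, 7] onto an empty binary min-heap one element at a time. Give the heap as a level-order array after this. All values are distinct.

Insert 70:
  append 70 at index 0 → [70] (no swap needed)
Insert 78:
  append 78 at index 1 → [70, 78] (no swap needed)
Insert 22:
  append 22 at index 2 → [70, 78, 22]
  22 < parent 70 at index 0, swap → [22, 78, 70]
Insert 98:
  append 98 at index 3 → [22, 78, 70, 98] (no swap needed)
Insert 64:
  append 64 at index 4 → [22, 78, 70, 98, 64]
  64 < parent 78 at index 1, swap → [22, 64, 70, 98, 78]
Insert 25:
  append 25 at index 5 → [22, 64, 70, 98, 78, 25]
  25 < parent 70 at index 2, swap → [22, 64, 25, 98, 78, 70]
Insert 74:
  append 74 at index 6 → [22, 64, 25, 98, 78, 70, 74] (no swap needed)
Insert 35:
  append 35 at index 7 → [22, 64, 25, 98, 78, 70, 74, 35]
  35 < parent 98 at index 3, swap → [22, 64, 25, 35, 78, 70, 74, 98]
  35 < parent 64 at index 1, swap → [22, 35, 25, 64, 78, 70, 74, 98]
Insert 39:
  append 39 at index 8 → [22, 35, 25, 64, 78, 70, 74, 98, 39]
  39 < parent 64 at index 3, swap → [22, 35, 25, 39, 78, 70, 74, 98, 64]
Insert 7:
  append 7 at index 9 → [22, 35, 25, 39, 78, 70, 74, 98, 64, 7]
  7 < parent 78 at index 4, swap → [22, 35, 25, 39, 7, 70, 74, 98, 64, 78]
  7 < parent 35 at index 1, swap → [22, 7, 25, 39, 35, 70, 74, 98, 64, 78]
  7 < parent 22 at index 0, swap → [7, 22, 25, 39, 35, 70, 74, 98, 64, 78]

[7, 22, 25, 39, 35, 70, 74, 98, 64, 78]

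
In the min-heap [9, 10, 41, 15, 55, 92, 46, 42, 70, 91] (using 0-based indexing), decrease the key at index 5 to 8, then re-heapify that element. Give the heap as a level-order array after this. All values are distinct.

set index 5 from 92 to 8 → [9, 10, 41, 15, 55, 8, 46, 42, 70, 91]
8 < parent 41 at index 2, swap → [9, 10, 8, 15, 55, 41, 46, 42, 70, 91]
8 < parent 9 at index 0, swap → [8, 10, 9, 15, 55, 41, 46, 42, 70, 91]

[8, 10, 9, 15, 55, 41, 46, 42, 70, 91]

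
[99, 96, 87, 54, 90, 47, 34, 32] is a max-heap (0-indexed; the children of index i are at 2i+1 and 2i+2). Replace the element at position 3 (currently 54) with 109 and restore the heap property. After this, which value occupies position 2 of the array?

87

set index 3 from 54 to 109 → [99, 96, 87, 109, 90, 47, 34, 32]
109 > parent 96 at index 1, swap → [99, 109, 87, 96, 90, 47, 34, 32]
109 > parent 99 at index 0, swap → [109, 99, 87, 96, 90, 47, 34, 32]
resulting array: [109, 99, 87, 96, 90, 47, 34, 32]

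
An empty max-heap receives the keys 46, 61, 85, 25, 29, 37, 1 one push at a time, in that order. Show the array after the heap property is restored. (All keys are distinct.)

Insert 46:
  append 46 at index 0 → [46] (no swap needed)
Insert 61:
  append 61 at index 1 → [46, 61]
  61 > parent 46 at index 0, swap → [61, 46]
Insert 85:
  append 85 at index 2 → [61, 46, 85]
  85 > parent 61 at index 0, swap → [85, 46, 61]
Insert 25:
  append 25 at index 3 → [85, 46, 61, 25] (no swap needed)
Insert 29:
  append 29 at index 4 → [85, 46, 61, 25, 29] (no swap needed)
Insert 37:
  append 37 at index 5 → [85, 46, 61, 25, 29, 37] (no swap needed)
Insert 1:
  append 1 at index 6 → [85, 46, 61, 25, 29, 37, 1] (no swap needed)

[85, 46, 61, 25, 29, 37, 1]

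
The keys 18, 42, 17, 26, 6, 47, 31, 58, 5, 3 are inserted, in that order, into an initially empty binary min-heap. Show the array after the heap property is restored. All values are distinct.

Insert 18:
  append 18 at index 0 → [18] (no swap needed)
Insert 42:
  append 42 at index 1 → [18, 42] (no swap needed)
Insert 17:
  append 17 at index 2 → [18, 42, 17]
  17 < parent 18 at index 0, swap → [17, 42, 18]
Insert 26:
  append 26 at index 3 → [17, 42, 18, 26]
  26 < parent 42 at index 1, swap → [17, 26, 18, 42]
Insert 6:
  append 6 at index 4 → [17, 26, 18, 42, 6]
  6 < parent 26 at index 1, swap → [17, 6, 18, 42, 26]
  6 < parent 17 at index 0, swap → [6, 17, 18, 42, 26]
Insert 47:
  append 47 at index 5 → [6, 17, 18, 42, 26, 47] (no swap needed)
Insert 31:
  append 31 at index 6 → [6, 17, 18, 42, 26, 47, 31] (no swap needed)
Insert 58:
  append 58 at index 7 → [6, 17, 18, 42, 26, 47, 31, 58] (no swap needed)
Insert 5:
  append 5 at index 8 → [6, 17, 18, 42, 26, 47, 31, 58, 5]
  5 < parent 42 at index 3, swap → [6, 17, 18, 5, 26, 47, 31, 58, 42]
  5 < parent 17 at index 1, swap → [6, 5, 18, 17, 26, 47, 31, 58, 42]
  5 < parent 6 at index 0, swap → [5, 6, 18, 17, 26, 47, 31, 58, 42]
Insert 3:
  append 3 at index 9 → [5, 6, 18, 17, 26, 47, 31, 58, 42, 3]
  3 < parent 26 at index 4, swap → [5, 6, 18, 17, 3, 47, 31, 58, 42, 26]
  3 < parent 6 at index 1, swap → [5, 3, 18, 17, 6, 47, 31, 58, 42, 26]
  3 < parent 5 at index 0, swap → [3, 5, 18, 17, 6, 47, 31, 58, 42, 26]

[3, 5, 18, 17, 6, 47, 31, 58, 42, 26]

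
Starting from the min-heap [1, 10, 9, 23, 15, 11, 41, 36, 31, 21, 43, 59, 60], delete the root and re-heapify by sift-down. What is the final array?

remove root 1; move last element 60 to root → [60, 10, 9, 23, 15, 11, 41, 36, 31, 21, 43, 59]
60 vs smaller child 9 at index 2, swap → [9, 10, 60, 23, 15, 11, 41, 36, 31, 21, 43, 59]
60 vs smaller child 11 at index 5, swap → [9, 10, 11, 23, 15, 60, 41, 36, 31, 21, 43, 59]
60 vs only child 59 at index 11, swap → [9, 10, 11, 23, 15, 59, 41, 36, 31, 21, 43, 60]

[9, 10, 11, 23, 15, 59, 41, 36, 31, 21, 43, 60]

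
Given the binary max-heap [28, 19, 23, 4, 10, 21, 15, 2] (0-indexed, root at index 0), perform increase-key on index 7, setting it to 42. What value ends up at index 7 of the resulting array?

4

set index 7 from 2 to 42 → [28, 19, 23, 4, 10, 21, 15, 42]
42 > parent 4 at index 3, swap → [28, 19, 23, 42, 10, 21, 15, 4]
42 > parent 19 at index 1, swap → [28, 42, 23, 19, 10, 21, 15, 4]
42 > parent 28 at index 0, swap → [42, 28, 23, 19, 10, 21, 15, 4]
resulting array: [42, 28, 23, 19, 10, 21, 15, 4]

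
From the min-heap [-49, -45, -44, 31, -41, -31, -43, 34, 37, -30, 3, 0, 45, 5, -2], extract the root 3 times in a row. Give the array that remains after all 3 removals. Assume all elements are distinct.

[-43, -41, -31, 31, -30, 0, 5, 34, 37, -2, 3, 45]

extract-min #1 returns -49:
  remove root -49; move last element -2 to root → [-2, -45, -44, 31, -41, -31, -43, 34, 37, -30, 3, 0, 45, 5]
  -2 vs smaller child -45 at index 1, swap → [-45, -2, -44, 31, -41, -31, -43, 34, 37, -30, 3, 0, 45, 5]
  -2 vs smaller child -41 at index 4, swap → [-45, -41, -44, 31, -2, -31, -43, 34, 37, -30, 3, 0, 45, 5]
  -2 vs smaller child -30 at index 9, swap → [-45, -41, -44, 31, -30, -31, -43, 34, 37, -2, 3, 0, 45, 5]
extract-min #2 returns -45:
  remove root -45; move last element 5 to root → [5, -41, -44, 31, -30, -31, -43, 34, 37, -2, 3, 0, 45]
  5 vs smaller child -44 at index 2, swap → [-44, -41, 5, 31, -30, -31, -43, 34, 37, -2, 3, 0, 45]
  5 vs smaller child -43 at index 6, swap → [-44, -41, -43, 31, -30, -31, 5, 34, 37, -2, 3, 0, 45]
extract-min #3 returns -44:
  remove root -44; move last element 45 to root → [45, -41, -43, 31, -30, -31, 5, 34, 37, -2, 3, 0]
  45 vs smaller child -43 at index 2, swap → [-43, -41, 45, 31, -30, -31, 5, 34, 37, -2, 3, 0]
  45 vs smaller child -31 at index 5, swap → [-43, -41, -31, 31, -30, 45, 5, 34, 37, -2, 3, 0]
  45 vs only child 0 at index 11, swap → [-43, -41, -31, 31, -30, 0, 5, 34, 37, -2, 3, 45]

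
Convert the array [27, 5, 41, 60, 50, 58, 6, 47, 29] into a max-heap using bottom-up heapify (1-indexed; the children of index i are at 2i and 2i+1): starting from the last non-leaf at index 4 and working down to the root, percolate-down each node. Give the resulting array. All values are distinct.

[60, 50, 58, 47, 27, 41, 6, 5, 29]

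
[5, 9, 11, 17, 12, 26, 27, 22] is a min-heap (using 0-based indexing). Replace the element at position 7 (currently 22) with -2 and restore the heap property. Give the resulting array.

[-2, 5, 11, 9, 12, 26, 27, 17]

set index 7 from 22 to -2 → [5, 9, 11, 17, 12, 26, 27, -2]
-2 < parent 17 at index 3, swap → [5, 9, 11, -2, 12, 26, 27, 17]
-2 < parent 9 at index 1, swap → [5, -2, 11, 9, 12, 26, 27, 17]
-2 < parent 5 at index 0, swap → [-2, 5, 11, 9, 12, 26, 27, 17]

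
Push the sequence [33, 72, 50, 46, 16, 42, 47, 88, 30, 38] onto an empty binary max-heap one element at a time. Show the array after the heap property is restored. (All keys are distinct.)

[88, 72, 50, 46, 38, 42, 47, 33, 30, 16]

Insert 33:
  append 33 at index 0 → [33] (no swap needed)
Insert 72:
  append 72 at index 1 → [33, 72]
  72 > parent 33 at index 0, swap → [72, 33]
Insert 50:
  append 50 at index 2 → [72, 33, 50] (no swap needed)
Insert 46:
  append 46 at index 3 → [72, 33, 50, 46]
  46 > parent 33 at index 1, swap → [72, 46, 50, 33]
Insert 16:
  append 16 at index 4 → [72, 46, 50, 33, 16] (no swap needed)
Insert 42:
  append 42 at index 5 → [72, 46, 50, 33, 16, 42] (no swap needed)
Insert 47:
  append 47 at index 6 → [72, 46, 50, 33, 16, 42, 47] (no swap needed)
Insert 88:
  append 88 at index 7 → [72, 46, 50, 33, 16, 42, 47, 88]
  88 > parent 33 at index 3, swap → [72, 46, 50, 88, 16, 42, 47, 33]
  88 > parent 46 at index 1, swap → [72, 88, 50, 46, 16, 42, 47, 33]
  88 > parent 72 at index 0, swap → [88, 72, 50, 46, 16, 42, 47, 33]
Insert 30:
  append 30 at index 8 → [88, 72, 50, 46, 16, 42, 47, 33, 30] (no swap needed)
Insert 38:
  append 38 at index 9 → [88, 72, 50, 46, 16, 42, 47, 33, 30, 38]
  38 > parent 16 at index 4, swap → [88, 72, 50, 46, 38, 42, 47, 33, 30, 16]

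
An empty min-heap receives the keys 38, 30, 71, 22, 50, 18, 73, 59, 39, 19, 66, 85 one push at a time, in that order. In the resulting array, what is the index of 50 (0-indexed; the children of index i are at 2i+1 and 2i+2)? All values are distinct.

9

Insert 38:
  append 38 at index 0 → [38] (no swap needed)
Insert 30:
  append 30 at index 1 → [38, 30]
  30 < parent 38 at index 0, swap → [30, 38]
Insert 71:
  append 71 at index 2 → [30, 38, 71] (no swap needed)
Insert 22:
  append 22 at index 3 → [30, 38, 71, 22]
  22 < parent 38 at index 1, swap → [30, 22, 71, 38]
  22 < parent 30 at index 0, swap → [22, 30, 71, 38]
Insert 50:
  append 50 at index 4 → [22, 30, 71, 38, 50] (no swap needed)
Insert 18:
  append 18 at index 5 → [22, 30, 71, 38, 50, 18]
  18 < parent 71 at index 2, swap → [22, 30, 18, 38, 50, 71]
  18 < parent 22 at index 0, swap → [18, 30, 22, 38, 50, 71]
Insert 73:
  append 73 at index 6 → [18, 30, 22, 38, 50, 71, 73] (no swap needed)
Insert 59:
  append 59 at index 7 → [18, 30, 22, 38, 50, 71, 73, 59] (no swap needed)
Insert 39:
  append 39 at index 8 → [18, 30, 22, 38, 50, 71, 73, 59, 39] (no swap needed)
Insert 19:
  append 19 at index 9 → [18, 30, 22, 38, 50, 71, 73, 59, 39, 19]
  19 < parent 50 at index 4, swap → [18, 30, 22, 38, 19, 71, 73, 59, 39, 50]
  19 < parent 30 at index 1, swap → [18, 19, 22, 38, 30, 71, 73, 59, 39, 50]
Insert 66:
  append 66 at index 10 → [18, 19, 22, 38, 30, 71, 73, 59, 39, 50, 66] (no swap needed)
Insert 85:
  append 85 at index 11 → [18, 19, 22, 38, 30, 71, 73, 59, 39, 50, 66, 85] (no swap needed)
resulting array: [18, 19, 22, 38, 30, 71, 73, 59, 39, 50, 66, 85]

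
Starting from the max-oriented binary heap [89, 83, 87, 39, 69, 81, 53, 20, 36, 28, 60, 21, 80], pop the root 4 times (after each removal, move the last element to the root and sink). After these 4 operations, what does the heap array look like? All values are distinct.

[80, 69, 53, 39, 60, 21, 28, 20, 36]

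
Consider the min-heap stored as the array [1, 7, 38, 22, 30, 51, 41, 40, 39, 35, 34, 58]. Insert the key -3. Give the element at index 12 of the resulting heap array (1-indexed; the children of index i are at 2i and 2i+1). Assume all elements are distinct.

append -3 at index 13 → [1, 7, 38, 22, 30, 51, 41, 40, 39, 35, 34, 58, -3]
-3 < parent 51 at index 6, swap → [1, 7, 38, 22, 30, -3, 41, 40, 39, 35, 34, 58, 51]
-3 < parent 38 at index 3, swap → [1, 7, -3, 22, 30, 38, 41, 40, 39, 35, 34, 58, 51]
-3 < parent 1 at index 1, swap → [-3, 7, 1, 22, 30, 38, 41, 40, 39, 35, 34, 58, 51]
resulting array: [-3, 7, 1, 22, 30, 38, 41, 40, 39, 35, 34, 58, 51]

58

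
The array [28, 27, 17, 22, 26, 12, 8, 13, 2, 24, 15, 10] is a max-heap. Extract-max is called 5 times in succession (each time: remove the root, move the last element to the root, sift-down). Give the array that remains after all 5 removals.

[17, 15, 12, 13, 2, 10, 8]

extract-max #1 returns 28:
  remove root 28; move last element 10 to root → [10, 27, 17, 22, 26, 12, 8, 13, 2, 24, 15]
  10 vs larger child 27 at index 1, swap → [27, 10, 17, 22, 26, 12, 8, 13, 2, 24, 15]
  10 vs larger child 26 at index 4, swap → [27, 26, 17, 22, 10, 12, 8, 13, 2, 24, 15]
  10 vs larger child 24 at index 9, swap → [27, 26, 17, 22, 24, 12, 8, 13, 2, 10, 15]
extract-max #2 returns 27:
  remove root 27; move last element 15 to root → [15, 26, 17, 22, 24, 12, 8, 13, 2, 10]
  15 vs larger child 26 at index 1, swap → [26, 15, 17, 22, 24, 12, 8, 13, 2, 10]
  15 vs larger child 24 at index 4, swap → [26, 24, 17, 22, 15, 12, 8, 13, 2, 10]
extract-max #3 returns 26:
  remove root 26; move last element 10 to root → [10, 24, 17, 22, 15, 12, 8, 13, 2]
  10 vs larger child 24 at index 1, swap → [24, 10, 17, 22, 15, 12, 8, 13, 2]
  10 vs larger child 22 at index 3, swap → [24, 22, 17, 10, 15, 12, 8, 13, 2]
  10 vs larger child 13 at index 7, swap → [24, 22, 17, 13, 15, 12, 8, 10, 2]
extract-max #4 returns 24:
  remove root 24; move last element 2 to root → [2, 22, 17, 13, 15, 12, 8, 10]
  2 vs larger child 22 at index 1, swap → [22, 2, 17, 13, 15, 12, 8, 10]
  2 vs larger child 15 at index 4, swap → [22, 15, 17, 13, 2, 12, 8, 10]
extract-max #5 returns 22:
  remove root 22; move last element 10 to root → [10, 15, 17, 13, 2, 12, 8]
  10 vs larger child 17 at index 2, swap → [17, 15, 10, 13, 2, 12, 8]
  10 vs larger child 12 at index 5, swap → [17, 15, 12, 13, 2, 10, 8]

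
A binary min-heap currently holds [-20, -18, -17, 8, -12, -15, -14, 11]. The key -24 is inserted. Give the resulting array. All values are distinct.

[-24, -20, -17, -18, -12, -15, -14, 11, 8]

append -24 at index 8 → [-20, -18, -17, 8, -12, -15, -14, 11, -24]
-24 < parent 8 at index 3, swap → [-20, -18, -17, -24, -12, -15, -14, 11, 8]
-24 < parent -18 at index 1, swap → [-20, -24, -17, -18, -12, -15, -14, 11, 8]
-24 < parent -20 at index 0, swap → [-24, -20, -17, -18, -12, -15, -14, 11, 8]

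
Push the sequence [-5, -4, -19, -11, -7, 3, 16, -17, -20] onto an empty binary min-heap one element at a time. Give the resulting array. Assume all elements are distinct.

[-20, -19, -5, -17, -7, 3, 16, -4, -11]

Insert -5:
  append -5 at index 0 → [-5] (no swap needed)
Insert -4:
  append -4 at index 1 → [-5, -4] (no swap needed)
Insert -19:
  append -19 at index 2 → [-5, -4, -19]
  -19 < parent -5 at index 0, swap → [-19, -4, -5]
Insert -11:
  append -11 at index 3 → [-19, -4, -5, -11]
  -11 < parent -4 at index 1, swap → [-19, -11, -5, -4]
Insert -7:
  append -7 at index 4 → [-19, -11, -5, -4, -7] (no swap needed)
Insert 3:
  append 3 at index 5 → [-19, -11, -5, -4, -7, 3] (no swap needed)
Insert 16:
  append 16 at index 6 → [-19, -11, -5, -4, -7, 3, 16] (no swap needed)
Insert -17:
  append -17 at index 7 → [-19, -11, -5, -4, -7, 3, 16, -17]
  -17 < parent -4 at index 3, swap → [-19, -11, -5, -17, -7, 3, 16, -4]
  -17 < parent -11 at index 1, swap → [-19, -17, -5, -11, -7, 3, 16, -4]
Insert -20:
  append -20 at index 8 → [-19, -17, -5, -11, -7, 3, 16, -4, -20]
  -20 < parent -11 at index 3, swap → [-19, -17, -5, -20, -7, 3, 16, -4, -11]
  -20 < parent -17 at index 1, swap → [-19, -20, -5, -17, -7, 3, 16, -4, -11]
  -20 < parent -19 at index 0, swap → [-20, -19, -5, -17, -7, 3, 16, -4, -11]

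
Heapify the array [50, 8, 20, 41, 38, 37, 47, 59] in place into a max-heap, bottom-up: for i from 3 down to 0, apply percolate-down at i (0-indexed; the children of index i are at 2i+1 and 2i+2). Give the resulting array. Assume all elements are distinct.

[59, 50, 47, 41, 38, 37, 20, 8]

sift down from index 3:
  41 vs only child 59 at index 7, swap → [50, 8, 20, 59, 38, 37, 47, 41]
sift down from index 2:
  20 vs larger child 47 at index 6, swap → [50, 8, 47, 59, 38, 37, 20, 41]
sift down from index 1:
  8 vs larger child 59 at index 3, swap → [50, 59, 47, 8, 38, 37, 20, 41]
  8 vs only child 41 at index 7, swap → [50, 59, 47, 41, 38, 37, 20, 8]
sift down from index 0:
  50 vs larger child 59 at index 1, swap → [59, 50, 47, 41, 38, 37, 20, 8]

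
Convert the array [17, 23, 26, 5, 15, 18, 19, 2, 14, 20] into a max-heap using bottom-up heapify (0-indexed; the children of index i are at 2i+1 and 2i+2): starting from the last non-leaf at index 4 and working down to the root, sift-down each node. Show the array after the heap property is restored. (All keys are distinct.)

sift down from index 4:
  15 vs only child 20 at index 9, swap → [17, 23, 26, 5, 20, 18, 19, 2, 14, 15]
sift down from index 3:
  5 vs larger child 14 at index 8, swap → [17, 23, 26, 14, 20, 18, 19, 2, 5, 15]
sift down from index 2: already satisfies heap property
sift down from index 1: already satisfies heap property
sift down from index 0:
  17 vs larger child 26 at index 2, swap → [26, 23, 17, 14, 20, 18, 19, 2, 5, 15]
  17 vs larger child 19 at index 6, swap → [26, 23, 19, 14, 20, 18, 17, 2, 5, 15]

[26, 23, 19, 14, 20, 18, 17, 2, 5, 15]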